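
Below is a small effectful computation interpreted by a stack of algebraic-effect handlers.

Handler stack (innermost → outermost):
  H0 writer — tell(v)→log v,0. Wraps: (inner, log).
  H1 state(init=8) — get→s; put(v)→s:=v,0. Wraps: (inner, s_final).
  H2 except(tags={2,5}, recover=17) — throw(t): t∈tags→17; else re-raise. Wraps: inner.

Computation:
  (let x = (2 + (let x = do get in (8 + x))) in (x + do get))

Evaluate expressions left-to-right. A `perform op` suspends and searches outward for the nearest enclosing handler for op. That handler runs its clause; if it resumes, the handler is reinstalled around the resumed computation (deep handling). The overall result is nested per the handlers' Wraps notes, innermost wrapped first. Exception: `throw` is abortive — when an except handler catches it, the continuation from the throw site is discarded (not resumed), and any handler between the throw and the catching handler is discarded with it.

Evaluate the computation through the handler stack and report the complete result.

Answer: ((26, ()), 8)

Working:
get @ H1 ⇒ 8
get @ H1 ⇒ 8
H0 returns (26, ())
H1 returns ((26, ()), 8)
H2 returns ((26, ()), 8)
= ((26, ()), 8)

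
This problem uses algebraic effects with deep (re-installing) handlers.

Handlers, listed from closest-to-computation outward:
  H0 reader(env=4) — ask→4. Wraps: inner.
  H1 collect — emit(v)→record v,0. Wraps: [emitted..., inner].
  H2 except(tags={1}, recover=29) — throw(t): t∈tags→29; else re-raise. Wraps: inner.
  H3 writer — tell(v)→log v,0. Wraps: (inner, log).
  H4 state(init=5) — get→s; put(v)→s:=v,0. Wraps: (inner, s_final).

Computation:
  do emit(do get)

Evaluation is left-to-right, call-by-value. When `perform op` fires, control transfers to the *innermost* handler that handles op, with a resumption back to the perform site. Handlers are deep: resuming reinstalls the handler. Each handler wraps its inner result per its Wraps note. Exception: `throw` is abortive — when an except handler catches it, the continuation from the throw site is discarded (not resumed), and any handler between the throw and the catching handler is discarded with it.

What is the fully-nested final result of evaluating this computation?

Answer: (([5, 0], ()), 5)

Step-by-step:
get @ H4 ⇒ 5
emit(5) @ H1 ⇒ out+=5
H0 returns 0
H1 returns [5, 0]
H2 returns [5, 0]
H3 returns ([5, 0], ())
H4 returns (([5, 0], ()), 5)
= (([5, 0], ()), 5)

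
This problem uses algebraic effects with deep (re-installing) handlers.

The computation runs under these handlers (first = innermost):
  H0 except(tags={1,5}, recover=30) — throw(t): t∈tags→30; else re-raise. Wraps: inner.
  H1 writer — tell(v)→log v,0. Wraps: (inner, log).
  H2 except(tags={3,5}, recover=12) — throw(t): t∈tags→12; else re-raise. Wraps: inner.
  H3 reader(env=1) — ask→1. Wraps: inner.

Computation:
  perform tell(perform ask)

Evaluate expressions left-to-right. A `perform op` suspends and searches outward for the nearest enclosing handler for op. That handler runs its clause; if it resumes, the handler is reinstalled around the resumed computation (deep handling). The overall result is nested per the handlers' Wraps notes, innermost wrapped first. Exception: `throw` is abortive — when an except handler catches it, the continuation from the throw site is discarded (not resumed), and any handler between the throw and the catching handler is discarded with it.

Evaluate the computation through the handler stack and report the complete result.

Step-by-step:
ask @ H3 ⇒ 1
tell(1) @ H1 ⇒ log+=1
H0 returns 0
H1 returns (0, (1))
H2 returns (0, (1))
H3 returns (0, (1))
= (0, (1))

Answer: (0, (1))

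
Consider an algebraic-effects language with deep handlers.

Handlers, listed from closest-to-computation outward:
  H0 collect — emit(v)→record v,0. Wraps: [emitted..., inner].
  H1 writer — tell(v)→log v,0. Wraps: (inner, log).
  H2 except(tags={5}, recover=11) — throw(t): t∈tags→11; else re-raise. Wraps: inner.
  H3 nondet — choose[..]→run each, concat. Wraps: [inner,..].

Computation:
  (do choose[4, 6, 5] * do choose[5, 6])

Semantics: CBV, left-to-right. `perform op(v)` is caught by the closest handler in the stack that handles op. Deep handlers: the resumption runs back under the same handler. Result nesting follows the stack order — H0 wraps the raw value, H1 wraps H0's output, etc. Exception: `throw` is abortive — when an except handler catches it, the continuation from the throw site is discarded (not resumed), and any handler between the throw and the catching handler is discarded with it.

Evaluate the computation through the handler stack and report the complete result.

Evaluation trace:
choose[4, 6, 5] @ H3
  branch[0] choose=4:
    choose[5, 6] @ H3
      branch[0] choose=5:
        H0 returns [20]
        H1 returns ([20], ())
        H2 returns ([20], ())
        H3 returns [([20], ())]
      branch[1] choose=6:
        H0 returns [24]
        H1 returns ([24], ())
        H2 returns ([24], ())
        H3 returns [([24], ())]
  branch[1] choose=6:
    choose[5, 6] @ H3
      branch[0] choose=5:
        H0 returns [30]
        H1 returns ([30], ())
        H2 returns ([30], ())
        H3 returns [([30], ())]
      branch[1] choose=6:
        H0 returns [36]
        H1 returns ([36], ())
        H2 returns ([36], ())
        H3 returns [([36], ())]
  branch[2] choose=5:
    choose[5, 6] @ H3
      branch[0] choose=5:
        H0 returns [25]
        H1 returns ([25], ())
        H2 returns ([25], ())
        H3 returns [([25], ())]
      branch[1] choose=6:
        H0 returns [30]
        H1 returns ([30], ())
        H2 returns ([30], ())
        H3 returns [([30], ())]
= [([20], ()), ([24], ()), ([30], ()), ([36], ()), ([25], ()), ([30], ())]

Answer: [([20], ()), ([24], ()), ([30], ()), ([36], ()), ([25], ()), ([30], ())]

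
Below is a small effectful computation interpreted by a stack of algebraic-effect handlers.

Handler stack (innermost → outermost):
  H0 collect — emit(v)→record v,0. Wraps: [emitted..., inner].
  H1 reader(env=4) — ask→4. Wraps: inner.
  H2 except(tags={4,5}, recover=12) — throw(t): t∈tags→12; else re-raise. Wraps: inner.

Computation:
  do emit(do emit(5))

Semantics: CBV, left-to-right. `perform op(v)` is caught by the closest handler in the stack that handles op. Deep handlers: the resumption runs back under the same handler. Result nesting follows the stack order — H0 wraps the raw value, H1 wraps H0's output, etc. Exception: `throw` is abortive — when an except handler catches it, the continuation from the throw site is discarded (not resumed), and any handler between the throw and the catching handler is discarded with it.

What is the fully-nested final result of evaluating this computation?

Answer: [5, 0, 0]

Step-by-step:
emit(5) @ H0 ⇒ out+=5
emit(0) @ H0 ⇒ out+=0
H0 returns [5, 0, 0]
H1 returns [5, 0, 0]
H2 returns [5, 0, 0]
= [5, 0, 0]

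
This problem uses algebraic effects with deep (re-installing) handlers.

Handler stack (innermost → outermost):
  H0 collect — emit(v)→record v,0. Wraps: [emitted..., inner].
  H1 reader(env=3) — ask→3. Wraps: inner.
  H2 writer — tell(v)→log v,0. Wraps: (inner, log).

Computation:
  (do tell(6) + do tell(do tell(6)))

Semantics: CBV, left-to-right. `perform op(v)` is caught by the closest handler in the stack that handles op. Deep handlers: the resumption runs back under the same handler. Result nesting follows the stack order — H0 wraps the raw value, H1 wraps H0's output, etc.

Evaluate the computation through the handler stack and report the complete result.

Answer: ([0], (6, 6, 0))

Evaluation trace:
tell(6) @ H2 ⇒ log+=6
tell(6) @ H2 ⇒ log+=6
tell(0) @ H2 ⇒ log+=0
H0 returns [0]
H1 returns [0]
H2 returns ([0], (6, 6, 0))
= ([0], (6, 6, 0))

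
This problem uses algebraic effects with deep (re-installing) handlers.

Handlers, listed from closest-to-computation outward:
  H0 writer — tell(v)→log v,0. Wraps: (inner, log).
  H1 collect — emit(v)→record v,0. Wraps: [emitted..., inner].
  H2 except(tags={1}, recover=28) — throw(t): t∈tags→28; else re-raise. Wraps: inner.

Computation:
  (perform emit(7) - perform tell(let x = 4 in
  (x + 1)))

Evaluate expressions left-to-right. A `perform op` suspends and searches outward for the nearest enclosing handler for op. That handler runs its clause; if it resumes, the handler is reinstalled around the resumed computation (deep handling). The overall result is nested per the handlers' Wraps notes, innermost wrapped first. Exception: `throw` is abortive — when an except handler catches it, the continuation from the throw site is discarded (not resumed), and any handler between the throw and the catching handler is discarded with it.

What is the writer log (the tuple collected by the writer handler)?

Answer: (5)

Step-by-step:
emit(7) @ H1 ⇒ out+=7
tell(5) @ H0 ⇒ log+=5
H0 returns (0, (5))
H1 returns [7, (0, (5))]
H2 returns [7, (0, (5))]
= [7, (0, (5))]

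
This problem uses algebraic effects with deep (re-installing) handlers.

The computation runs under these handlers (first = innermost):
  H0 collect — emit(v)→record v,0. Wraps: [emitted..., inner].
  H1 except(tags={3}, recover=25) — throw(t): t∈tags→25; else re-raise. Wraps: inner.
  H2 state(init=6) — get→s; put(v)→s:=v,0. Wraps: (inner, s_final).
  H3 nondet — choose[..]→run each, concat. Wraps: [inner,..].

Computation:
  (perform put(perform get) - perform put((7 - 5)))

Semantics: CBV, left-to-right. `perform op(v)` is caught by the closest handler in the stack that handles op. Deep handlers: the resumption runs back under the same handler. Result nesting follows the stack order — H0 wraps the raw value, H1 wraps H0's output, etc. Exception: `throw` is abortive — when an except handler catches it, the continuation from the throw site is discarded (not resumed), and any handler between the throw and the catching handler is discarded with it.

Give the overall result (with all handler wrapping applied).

Working:
get @ H2 ⇒ 6
put(6) @ H2 ⇒ s:=6
put(2) @ H2 ⇒ s:=2
H0 returns [0]
H1 returns [0]
H2 returns ([0], 2)
H3 returns [([0], 2)]
= [([0], 2)]

Answer: [([0], 2)]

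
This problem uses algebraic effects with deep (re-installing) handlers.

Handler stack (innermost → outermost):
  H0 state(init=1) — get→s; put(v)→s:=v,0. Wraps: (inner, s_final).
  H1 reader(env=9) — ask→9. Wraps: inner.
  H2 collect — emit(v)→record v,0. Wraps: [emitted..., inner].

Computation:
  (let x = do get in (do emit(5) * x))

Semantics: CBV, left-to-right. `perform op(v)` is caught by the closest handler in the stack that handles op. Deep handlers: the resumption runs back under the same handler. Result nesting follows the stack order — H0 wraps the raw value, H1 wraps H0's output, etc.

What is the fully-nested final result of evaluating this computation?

Step-by-step:
get @ H0 ⇒ 1
emit(5) @ H2 ⇒ out+=5
H0 returns (0, 1)
H1 returns (0, 1)
H2 returns [5, (0, 1)]
= [5, (0, 1)]

Answer: [5, (0, 1)]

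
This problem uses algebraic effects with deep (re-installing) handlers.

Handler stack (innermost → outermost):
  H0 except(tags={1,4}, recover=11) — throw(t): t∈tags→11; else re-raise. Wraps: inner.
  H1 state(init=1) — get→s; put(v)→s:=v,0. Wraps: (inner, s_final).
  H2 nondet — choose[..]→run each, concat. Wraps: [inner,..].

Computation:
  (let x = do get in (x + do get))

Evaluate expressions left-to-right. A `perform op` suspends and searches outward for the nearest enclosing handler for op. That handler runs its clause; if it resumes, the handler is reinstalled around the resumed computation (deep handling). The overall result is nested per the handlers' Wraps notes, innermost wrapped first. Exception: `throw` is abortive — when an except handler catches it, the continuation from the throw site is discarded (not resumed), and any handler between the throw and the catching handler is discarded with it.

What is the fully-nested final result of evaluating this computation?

Answer: [(2, 1)]

Working:
get @ H1 ⇒ 1
get @ H1 ⇒ 1
H0 returns 2
H1 returns (2, 1)
H2 returns [(2, 1)]
= [(2, 1)]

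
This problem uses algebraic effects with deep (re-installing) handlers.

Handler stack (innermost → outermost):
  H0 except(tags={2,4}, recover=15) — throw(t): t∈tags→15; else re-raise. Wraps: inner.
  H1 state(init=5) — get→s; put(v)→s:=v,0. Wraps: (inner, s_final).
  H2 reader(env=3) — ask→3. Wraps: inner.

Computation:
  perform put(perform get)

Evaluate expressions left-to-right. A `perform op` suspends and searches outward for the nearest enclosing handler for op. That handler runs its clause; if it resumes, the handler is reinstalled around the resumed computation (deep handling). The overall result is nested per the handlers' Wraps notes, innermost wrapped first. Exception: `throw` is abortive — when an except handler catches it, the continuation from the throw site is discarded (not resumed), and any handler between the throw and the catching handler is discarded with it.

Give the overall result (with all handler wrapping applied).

Answer: (0, 5)

Step-by-step:
get @ H1 ⇒ 5
put(5) @ H1 ⇒ s:=5
H0 returns 0
H1 returns (0, 5)
H2 returns (0, 5)
= (0, 5)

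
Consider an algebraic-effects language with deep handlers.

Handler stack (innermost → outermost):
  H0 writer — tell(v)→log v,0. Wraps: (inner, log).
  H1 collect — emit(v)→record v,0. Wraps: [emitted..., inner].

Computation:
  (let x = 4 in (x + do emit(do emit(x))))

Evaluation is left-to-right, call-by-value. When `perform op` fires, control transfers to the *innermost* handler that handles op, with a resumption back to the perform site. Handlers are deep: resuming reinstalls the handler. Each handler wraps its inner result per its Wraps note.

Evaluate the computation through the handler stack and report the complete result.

Working:
emit(4) @ H1 ⇒ out+=4
emit(0) @ H1 ⇒ out+=0
H0 returns (4, ())
H1 returns [4, 0, (4, ())]
= [4, 0, (4, ())]

Answer: [4, 0, (4, ())]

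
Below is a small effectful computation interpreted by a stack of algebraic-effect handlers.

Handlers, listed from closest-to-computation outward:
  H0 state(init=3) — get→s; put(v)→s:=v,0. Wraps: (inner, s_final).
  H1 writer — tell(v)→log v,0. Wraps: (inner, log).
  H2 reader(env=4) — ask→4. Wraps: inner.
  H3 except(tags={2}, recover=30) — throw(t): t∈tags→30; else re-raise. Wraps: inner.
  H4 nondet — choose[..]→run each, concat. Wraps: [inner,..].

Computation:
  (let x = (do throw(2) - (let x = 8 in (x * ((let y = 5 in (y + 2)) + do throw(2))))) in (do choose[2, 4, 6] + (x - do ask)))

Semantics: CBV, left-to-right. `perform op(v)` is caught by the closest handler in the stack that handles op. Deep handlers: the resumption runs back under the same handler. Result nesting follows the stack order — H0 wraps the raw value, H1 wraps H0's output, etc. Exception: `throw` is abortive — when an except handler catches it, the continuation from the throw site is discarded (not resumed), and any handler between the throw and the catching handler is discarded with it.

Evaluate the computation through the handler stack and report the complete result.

Answer: [30]

Working:
throw(2) @ H3 caught ⇒ 30
H4 returns [30]
= [30]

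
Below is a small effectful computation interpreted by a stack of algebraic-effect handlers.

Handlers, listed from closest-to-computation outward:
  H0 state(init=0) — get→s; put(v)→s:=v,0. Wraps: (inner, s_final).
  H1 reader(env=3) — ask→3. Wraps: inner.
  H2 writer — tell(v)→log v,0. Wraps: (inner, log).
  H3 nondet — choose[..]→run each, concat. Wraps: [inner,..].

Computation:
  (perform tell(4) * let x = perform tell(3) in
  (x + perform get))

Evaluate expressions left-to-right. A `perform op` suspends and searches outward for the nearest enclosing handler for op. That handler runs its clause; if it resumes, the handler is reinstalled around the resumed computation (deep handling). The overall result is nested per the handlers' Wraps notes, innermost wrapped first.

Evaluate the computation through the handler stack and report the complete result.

Answer: [((0, 0), (4, 3))]

Step-by-step:
tell(4) @ H2 ⇒ log+=4
tell(3) @ H2 ⇒ log+=3
get @ H0 ⇒ 0
H0 returns (0, 0)
H1 returns (0, 0)
H2 returns ((0, 0), (4, 3))
H3 returns [((0, 0), (4, 3))]
= [((0, 0), (4, 3))]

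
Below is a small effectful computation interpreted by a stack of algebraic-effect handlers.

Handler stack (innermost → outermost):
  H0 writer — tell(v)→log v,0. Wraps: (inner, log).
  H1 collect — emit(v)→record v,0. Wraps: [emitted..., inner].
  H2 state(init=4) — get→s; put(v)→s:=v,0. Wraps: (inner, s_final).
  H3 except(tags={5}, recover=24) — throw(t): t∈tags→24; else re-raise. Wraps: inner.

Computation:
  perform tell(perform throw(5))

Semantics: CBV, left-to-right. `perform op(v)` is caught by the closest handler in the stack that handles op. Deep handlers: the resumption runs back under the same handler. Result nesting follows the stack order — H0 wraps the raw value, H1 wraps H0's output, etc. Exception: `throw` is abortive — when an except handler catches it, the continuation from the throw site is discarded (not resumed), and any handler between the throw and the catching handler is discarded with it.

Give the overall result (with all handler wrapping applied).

Answer: 24

Step-by-step:
throw(5) @ H3 caught ⇒ 24
= 24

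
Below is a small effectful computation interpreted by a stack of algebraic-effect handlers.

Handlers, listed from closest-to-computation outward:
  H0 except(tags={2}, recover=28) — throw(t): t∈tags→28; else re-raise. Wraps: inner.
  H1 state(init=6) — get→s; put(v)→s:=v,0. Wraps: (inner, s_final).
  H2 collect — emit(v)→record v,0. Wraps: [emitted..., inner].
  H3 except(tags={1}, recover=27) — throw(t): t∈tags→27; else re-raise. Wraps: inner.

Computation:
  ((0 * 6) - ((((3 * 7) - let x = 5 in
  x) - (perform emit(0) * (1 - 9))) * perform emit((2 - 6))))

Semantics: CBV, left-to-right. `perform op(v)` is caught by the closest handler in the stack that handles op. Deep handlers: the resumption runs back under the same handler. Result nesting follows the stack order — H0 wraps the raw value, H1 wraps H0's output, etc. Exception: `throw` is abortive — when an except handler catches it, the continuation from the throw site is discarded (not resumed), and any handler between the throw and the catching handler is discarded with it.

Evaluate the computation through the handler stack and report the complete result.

Step-by-step:
emit(0) @ H2 ⇒ out+=0
emit(-4) @ H2 ⇒ out+=-4
H0 returns 0
H1 returns (0, 6)
H2 returns [0, -4, (0, 6)]
H3 returns [0, -4, (0, 6)]
= [0, -4, (0, 6)]

Answer: [0, -4, (0, 6)]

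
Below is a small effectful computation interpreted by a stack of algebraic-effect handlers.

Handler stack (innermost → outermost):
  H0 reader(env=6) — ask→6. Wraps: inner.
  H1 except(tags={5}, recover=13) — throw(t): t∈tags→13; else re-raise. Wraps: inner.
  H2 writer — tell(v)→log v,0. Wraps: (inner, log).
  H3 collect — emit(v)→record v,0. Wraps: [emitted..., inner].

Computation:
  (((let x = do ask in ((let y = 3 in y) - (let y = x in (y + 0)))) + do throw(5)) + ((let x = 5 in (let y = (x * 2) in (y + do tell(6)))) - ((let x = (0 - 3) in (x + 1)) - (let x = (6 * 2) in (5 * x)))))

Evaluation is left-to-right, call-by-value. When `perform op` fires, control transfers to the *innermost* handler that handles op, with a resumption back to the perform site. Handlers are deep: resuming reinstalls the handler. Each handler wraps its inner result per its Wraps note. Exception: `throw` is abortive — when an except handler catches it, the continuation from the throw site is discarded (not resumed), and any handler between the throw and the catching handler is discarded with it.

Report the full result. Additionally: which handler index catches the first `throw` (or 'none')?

Answer: [(13, ())] ; first throw caught by: H1

Working:
ask @ H0 ⇒ 6
throw(5) @ H1 caught ⇒ 13
H2 returns (13, ())
H3 returns [(13, ())]
= [(13, ())]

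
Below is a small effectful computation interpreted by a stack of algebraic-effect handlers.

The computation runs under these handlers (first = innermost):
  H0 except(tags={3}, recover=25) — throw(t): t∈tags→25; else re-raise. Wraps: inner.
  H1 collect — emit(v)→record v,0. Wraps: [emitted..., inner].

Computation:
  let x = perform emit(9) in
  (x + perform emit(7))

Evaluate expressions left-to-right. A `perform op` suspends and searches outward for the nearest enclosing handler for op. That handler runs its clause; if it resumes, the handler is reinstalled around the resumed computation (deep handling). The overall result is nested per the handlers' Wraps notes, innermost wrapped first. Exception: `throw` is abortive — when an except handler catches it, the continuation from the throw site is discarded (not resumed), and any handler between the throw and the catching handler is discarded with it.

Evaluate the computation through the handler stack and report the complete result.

Working:
emit(9) @ H1 ⇒ out+=9
emit(7) @ H1 ⇒ out+=7
H0 returns 0
H1 returns [9, 7, 0]
= [9, 7, 0]

Answer: [9, 7, 0]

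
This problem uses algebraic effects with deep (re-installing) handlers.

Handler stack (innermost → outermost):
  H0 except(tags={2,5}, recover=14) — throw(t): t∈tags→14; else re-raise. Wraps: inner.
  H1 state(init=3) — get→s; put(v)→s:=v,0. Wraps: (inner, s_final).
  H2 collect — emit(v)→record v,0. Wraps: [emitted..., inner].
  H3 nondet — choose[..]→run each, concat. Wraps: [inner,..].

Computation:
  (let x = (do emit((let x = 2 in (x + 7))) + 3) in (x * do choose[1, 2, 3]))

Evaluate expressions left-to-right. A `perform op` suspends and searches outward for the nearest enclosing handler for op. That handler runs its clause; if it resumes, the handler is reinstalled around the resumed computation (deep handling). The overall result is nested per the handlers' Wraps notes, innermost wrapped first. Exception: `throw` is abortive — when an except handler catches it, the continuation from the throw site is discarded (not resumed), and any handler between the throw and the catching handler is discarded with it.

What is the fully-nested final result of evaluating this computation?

Step-by-step:
emit(9) @ H2 ⇒ out+=9
choose[1, 2, 3] @ H3
  branch[0] choose=1:
    H0 returns 3
    H1 returns (3, 3)
    H2 returns [9, (3, 3)]
    H3 returns [[9, (3, 3)]]
  branch[1] choose=2:
    H0 returns 6
    H1 returns (6, 3)
    H2 returns [9, (6, 3)]
    H3 returns [[9, (6, 3)]]
  branch[2] choose=3:
    H0 returns 9
    H1 returns (9, 3)
    H2 returns [9, (9, 3)]
    H3 returns [[9, (9, 3)]]
= [[9, (3, 3)], [9, (6, 3)], [9, (9, 3)]]

Answer: [[9, (3, 3)], [9, (6, 3)], [9, (9, 3)]]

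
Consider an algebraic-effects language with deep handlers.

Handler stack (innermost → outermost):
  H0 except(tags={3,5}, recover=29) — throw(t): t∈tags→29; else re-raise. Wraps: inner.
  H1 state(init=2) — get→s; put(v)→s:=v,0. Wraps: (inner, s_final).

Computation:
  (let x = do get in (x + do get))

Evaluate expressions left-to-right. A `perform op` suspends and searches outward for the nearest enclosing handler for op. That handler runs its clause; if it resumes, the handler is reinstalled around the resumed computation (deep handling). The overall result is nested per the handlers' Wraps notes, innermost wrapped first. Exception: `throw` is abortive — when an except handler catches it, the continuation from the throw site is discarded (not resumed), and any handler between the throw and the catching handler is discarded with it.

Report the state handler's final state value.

Evaluation trace:
get @ H1 ⇒ 2
get @ H1 ⇒ 2
H0 returns 4
H1 returns (4, 2)
= (4, 2)

Answer: 2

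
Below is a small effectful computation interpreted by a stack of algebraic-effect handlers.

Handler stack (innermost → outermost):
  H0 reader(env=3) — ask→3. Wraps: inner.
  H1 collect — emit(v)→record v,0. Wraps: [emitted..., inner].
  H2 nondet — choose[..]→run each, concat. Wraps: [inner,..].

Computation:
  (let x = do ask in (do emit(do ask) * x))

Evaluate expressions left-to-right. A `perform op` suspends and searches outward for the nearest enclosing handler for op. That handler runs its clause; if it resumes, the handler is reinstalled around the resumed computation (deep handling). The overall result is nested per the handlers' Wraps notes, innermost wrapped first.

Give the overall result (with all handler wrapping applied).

Evaluation trace:
ask @ H0 ⇒ 3
ask @ H0 ⇒ 3
emit(3) @ H1 ⇒ out+=3
H0 returns 0
H1 returns [3, 0]
H2 returns [[3, 0]]
= [[3, 0]]

Answer: [[3, 0]]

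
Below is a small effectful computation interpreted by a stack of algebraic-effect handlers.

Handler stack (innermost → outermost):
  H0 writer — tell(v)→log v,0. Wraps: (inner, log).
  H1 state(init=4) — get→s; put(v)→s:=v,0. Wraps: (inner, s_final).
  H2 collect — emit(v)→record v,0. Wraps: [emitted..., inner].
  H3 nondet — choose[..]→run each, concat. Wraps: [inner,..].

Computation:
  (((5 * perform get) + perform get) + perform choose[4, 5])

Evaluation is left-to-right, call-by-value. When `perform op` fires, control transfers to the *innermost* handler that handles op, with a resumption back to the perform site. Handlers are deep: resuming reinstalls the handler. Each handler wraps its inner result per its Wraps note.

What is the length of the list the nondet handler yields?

Answer: 2

Evaluation trace:
get @ H1 ⇒ 4
get @ H1 ⇒ 4
choose[4, 5] @ H3
  branch[0] choose=4:
    H0 returns (28, ())
    H1 returns ((28, ()), 4)
    H2 returns [((28, ()), 4)]
    H3 returns [[((28, ()), 4)]]
  branch[1] choose=5:
    H0 returns (29, ())
    H1 returns ((29, ()), 4)
    H2 returns [((29, ()), 4)]
    H3 returns [[((29, ()), 4)]]
= [[((28, ()), 4)], [((29, ()), 4)]]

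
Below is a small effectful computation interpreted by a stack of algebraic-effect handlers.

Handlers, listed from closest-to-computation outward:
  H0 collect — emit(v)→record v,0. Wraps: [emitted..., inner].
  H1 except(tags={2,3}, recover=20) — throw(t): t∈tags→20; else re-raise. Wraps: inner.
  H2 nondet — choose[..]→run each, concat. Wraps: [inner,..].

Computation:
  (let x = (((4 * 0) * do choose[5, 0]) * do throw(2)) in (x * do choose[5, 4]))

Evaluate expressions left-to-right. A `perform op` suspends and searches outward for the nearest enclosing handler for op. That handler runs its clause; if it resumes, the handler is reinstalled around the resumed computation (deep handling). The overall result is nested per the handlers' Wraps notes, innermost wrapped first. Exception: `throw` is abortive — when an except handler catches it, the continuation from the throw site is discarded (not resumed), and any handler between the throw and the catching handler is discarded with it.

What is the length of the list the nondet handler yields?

Answer: 2

Evaluation trace:
choose[5, 0] @ H2
  branch[0] choose=5:
    throw(2) @ H1 caught ⇒ 20
    H2 returns [20]
  branch[1] choose=0:
    throw(2) @ H1 caught ⇒ 20
    H2 returns [20]
= [20, 20]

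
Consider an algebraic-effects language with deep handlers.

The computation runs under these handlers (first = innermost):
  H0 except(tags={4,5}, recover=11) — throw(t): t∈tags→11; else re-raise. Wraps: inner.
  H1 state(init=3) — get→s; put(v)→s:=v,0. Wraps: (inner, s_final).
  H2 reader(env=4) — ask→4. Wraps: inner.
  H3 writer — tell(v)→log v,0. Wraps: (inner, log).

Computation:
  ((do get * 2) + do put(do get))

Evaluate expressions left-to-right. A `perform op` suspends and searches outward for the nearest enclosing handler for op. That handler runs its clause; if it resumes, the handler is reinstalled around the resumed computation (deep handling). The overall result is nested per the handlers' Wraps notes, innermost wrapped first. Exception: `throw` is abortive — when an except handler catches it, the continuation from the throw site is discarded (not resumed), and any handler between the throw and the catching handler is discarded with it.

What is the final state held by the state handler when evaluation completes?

Answer: 3

Working:
get @ H1 ⇒ 3
get @ H1 ⇒ 3
put(3) @ H1 ⇒ s:=3
H0 returns 6
H1 returns (6, 3)
H2 returns (6, 3)
H3 returns ((6, 3), ())
= ((6, 3), ())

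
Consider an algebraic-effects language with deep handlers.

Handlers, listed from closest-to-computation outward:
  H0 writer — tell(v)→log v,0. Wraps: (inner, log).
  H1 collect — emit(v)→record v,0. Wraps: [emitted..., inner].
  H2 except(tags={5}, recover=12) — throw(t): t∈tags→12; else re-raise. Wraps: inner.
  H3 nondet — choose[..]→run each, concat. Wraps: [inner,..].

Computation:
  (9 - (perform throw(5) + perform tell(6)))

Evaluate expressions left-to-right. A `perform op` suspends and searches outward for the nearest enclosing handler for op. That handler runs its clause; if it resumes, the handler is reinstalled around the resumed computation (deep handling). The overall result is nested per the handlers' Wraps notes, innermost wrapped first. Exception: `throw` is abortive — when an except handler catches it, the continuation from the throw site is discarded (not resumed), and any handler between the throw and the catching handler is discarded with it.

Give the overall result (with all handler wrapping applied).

Answer: [12]

Step-by-step:
throw(5) @ H2 caught ⇒ 12
H3 returns [12]
= [12]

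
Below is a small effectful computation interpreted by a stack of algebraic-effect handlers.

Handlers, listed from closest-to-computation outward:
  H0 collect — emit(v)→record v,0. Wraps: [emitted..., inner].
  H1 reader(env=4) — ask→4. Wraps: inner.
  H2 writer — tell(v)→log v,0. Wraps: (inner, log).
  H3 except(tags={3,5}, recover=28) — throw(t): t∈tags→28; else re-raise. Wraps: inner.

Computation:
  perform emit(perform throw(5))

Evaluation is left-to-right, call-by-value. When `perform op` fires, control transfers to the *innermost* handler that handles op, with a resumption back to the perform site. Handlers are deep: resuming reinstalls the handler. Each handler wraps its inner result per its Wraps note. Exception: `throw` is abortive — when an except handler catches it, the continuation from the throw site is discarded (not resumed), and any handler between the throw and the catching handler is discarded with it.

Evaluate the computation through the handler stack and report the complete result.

Answer: 28

Evaluation trace:
throw(5) @ H3 caught ⇒ 28
= 28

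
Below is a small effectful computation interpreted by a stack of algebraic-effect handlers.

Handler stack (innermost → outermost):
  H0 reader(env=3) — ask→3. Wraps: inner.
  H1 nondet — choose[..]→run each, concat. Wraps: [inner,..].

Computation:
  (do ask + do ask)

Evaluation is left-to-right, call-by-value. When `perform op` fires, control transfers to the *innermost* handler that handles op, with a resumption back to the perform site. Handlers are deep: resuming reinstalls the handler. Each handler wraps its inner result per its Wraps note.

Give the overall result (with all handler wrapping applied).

Working:
ask @ H0 ⇒ 3
ask @ H0 ⇒ 3
H0 returns 6
H1 returns [6]
= [6]

Answer: [6]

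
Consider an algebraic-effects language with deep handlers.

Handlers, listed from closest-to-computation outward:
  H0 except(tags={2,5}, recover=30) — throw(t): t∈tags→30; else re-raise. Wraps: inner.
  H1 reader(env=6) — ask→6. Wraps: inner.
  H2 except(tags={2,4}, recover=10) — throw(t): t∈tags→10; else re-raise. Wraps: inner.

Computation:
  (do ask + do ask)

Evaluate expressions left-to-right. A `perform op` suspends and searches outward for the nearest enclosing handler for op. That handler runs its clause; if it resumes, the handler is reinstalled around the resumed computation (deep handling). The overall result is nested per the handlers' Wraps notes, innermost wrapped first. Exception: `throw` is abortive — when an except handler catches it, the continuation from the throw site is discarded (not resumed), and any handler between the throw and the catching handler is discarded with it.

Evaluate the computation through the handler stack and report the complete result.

Answer: 12

Working:
ask @ H1 ⇒ 6
ask @ H1 ⇒ 6
H0 returns 12
H1 returns 12
H2 returns 12
= 12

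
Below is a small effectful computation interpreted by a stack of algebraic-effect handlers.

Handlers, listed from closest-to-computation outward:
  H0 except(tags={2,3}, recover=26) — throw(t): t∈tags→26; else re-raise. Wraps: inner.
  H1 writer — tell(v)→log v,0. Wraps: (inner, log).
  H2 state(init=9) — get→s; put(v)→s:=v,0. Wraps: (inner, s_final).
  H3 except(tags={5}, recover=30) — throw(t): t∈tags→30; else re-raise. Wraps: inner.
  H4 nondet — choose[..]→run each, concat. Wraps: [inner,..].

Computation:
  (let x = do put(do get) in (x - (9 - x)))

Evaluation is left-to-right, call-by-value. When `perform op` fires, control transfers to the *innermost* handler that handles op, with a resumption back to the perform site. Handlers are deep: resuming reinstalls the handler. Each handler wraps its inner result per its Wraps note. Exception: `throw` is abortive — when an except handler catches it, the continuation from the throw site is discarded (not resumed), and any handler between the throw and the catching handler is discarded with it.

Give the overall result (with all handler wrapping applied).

Evaluation trace:
get @ H2 ⇒ 9
put(9) @ H2 ⇒ s:=9
H0 returns -9
H1 returns (-9, ())
H2 returns ((-9, ()), 9)
H3 returns ((-9, ()), 9)
H4 returns [((-9, ()), 9)]
= [((-9, ()), 9)]

Answer: [((-9, ()), 9)]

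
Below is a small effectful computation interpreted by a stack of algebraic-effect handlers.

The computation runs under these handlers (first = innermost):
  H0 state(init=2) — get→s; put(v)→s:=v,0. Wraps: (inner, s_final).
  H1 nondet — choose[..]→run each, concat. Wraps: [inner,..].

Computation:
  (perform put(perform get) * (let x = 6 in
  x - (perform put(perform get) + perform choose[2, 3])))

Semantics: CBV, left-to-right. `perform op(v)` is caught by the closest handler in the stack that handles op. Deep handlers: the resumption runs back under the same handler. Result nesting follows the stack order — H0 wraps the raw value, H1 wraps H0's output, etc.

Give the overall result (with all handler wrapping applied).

Working:
get @ H0 ⇒ 2
put(2) @ H0 ⇒ s:=2
get @ H0 ⇒ 2
put(2) @ H0 ⇒ s:=2
choose[2, 3] @ H1
  branch[0] choose=2:
    H0 returns (0, 2)
    H1 returns [(0, 2)]
  branch[1] choose=3:
    H0 returns (0, 2)
    H1 returns [(0, 2)]
= [(0, 2), (0, 2)]

Answer: [(0, 2), (0, 2)]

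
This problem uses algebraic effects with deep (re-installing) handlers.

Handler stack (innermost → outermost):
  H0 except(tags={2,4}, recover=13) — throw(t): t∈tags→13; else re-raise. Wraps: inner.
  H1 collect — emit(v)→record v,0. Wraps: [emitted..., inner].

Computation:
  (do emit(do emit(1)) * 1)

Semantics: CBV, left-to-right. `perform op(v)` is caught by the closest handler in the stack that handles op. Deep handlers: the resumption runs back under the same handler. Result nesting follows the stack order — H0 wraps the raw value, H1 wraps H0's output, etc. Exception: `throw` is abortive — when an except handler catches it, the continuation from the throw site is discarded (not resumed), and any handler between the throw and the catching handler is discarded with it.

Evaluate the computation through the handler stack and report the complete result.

Answer: [1, 0, 0]

Step-by-step:
emit(1) @ H1 ⇒ out+=1
emit(0) @ H1 ⇒ out+=0
H0 returns 0
H1 returns [1, 0, 0]
= [1, 0, 0]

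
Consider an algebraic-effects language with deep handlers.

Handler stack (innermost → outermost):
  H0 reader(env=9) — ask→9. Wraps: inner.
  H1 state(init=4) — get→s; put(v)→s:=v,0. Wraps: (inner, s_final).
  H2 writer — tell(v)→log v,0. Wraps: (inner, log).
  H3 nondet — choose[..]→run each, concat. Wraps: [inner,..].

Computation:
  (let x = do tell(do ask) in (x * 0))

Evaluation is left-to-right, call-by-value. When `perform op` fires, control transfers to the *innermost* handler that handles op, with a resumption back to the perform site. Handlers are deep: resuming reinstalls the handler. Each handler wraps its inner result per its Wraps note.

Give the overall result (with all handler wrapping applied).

Working:
ask @ H0 ⇒ 9
tell(9) @ H2 ⇒ log+=9
H0 returns 0
H1 returns (0, 4)
H2 returns ((0, 4), (9))
H3 returns [((0, 4), (9))]
= [((0, 4), (9))]

Answer: [((0, 4), (9))]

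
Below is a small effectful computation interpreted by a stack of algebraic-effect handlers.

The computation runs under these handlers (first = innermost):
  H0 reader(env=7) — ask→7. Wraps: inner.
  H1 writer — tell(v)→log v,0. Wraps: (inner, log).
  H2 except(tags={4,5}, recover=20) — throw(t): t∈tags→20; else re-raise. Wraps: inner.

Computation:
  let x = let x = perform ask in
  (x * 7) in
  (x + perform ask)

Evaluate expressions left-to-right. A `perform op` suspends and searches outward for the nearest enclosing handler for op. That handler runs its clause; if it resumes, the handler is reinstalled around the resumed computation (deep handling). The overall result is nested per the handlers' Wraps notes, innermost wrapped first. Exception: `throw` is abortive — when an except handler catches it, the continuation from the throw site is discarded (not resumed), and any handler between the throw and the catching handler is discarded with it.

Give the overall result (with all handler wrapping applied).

Answer: (56, ())

Evaluation trace:
ask @ H0 ⇒ 7
ask @ H0 ⇒ 7
H0 returns 56
H1 returns (56, ())
H2 returns (56, ())
= (56, ())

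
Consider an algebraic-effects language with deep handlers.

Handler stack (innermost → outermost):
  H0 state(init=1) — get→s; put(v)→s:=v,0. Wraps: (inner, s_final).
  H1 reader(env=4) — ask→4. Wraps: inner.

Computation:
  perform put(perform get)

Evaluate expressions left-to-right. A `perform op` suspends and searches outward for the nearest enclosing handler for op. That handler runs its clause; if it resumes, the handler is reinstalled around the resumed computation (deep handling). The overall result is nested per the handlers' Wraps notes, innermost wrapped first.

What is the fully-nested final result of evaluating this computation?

Working:
get @ H0 ⇒ 1
put(1) @ H0 ⇒ s:=1
H0 returns (0, 1)
H1 returns (0, 1)
= (0, 1)

Answer: (0, 1)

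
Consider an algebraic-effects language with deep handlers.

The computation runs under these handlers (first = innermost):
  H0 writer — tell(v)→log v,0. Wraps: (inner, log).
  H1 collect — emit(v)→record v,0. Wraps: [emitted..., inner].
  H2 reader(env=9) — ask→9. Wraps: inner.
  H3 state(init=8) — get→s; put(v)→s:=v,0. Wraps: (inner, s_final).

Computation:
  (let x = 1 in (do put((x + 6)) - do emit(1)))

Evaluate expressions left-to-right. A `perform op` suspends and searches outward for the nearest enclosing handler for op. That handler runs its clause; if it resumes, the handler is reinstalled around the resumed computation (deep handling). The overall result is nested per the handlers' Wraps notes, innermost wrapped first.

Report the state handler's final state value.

Answer: 7

Evaluation trace:
put(7) @ H3 ⇒ s:=7
emit(1) @ H1 ⇒ out+=1
H0 returns (0, ())
H1 returns [1, (0, ())]
H2 returns [1, (0, ())]
H3 returns ([1, (0, ())], 7)
= ([1, (0, ())], 7)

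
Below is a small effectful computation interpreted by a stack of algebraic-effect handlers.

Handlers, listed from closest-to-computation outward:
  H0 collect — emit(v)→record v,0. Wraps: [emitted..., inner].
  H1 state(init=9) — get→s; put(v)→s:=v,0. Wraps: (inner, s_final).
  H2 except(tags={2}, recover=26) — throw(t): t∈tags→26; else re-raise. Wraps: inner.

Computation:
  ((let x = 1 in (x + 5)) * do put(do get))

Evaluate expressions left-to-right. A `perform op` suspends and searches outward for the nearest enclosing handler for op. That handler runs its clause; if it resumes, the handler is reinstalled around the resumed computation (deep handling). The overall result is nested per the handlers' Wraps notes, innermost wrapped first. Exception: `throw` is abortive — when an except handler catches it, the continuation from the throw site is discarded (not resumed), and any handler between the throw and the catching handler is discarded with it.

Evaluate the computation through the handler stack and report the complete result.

Answer: ([0], 9)

Evaluation trace:
get @ H1 ⇒ 9
put(9) @ H1 ⇒ s:=9
H0 returns [0]
H1 returns ([0], 9)
H2 returns ([0], 9)
= ([0], 9)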